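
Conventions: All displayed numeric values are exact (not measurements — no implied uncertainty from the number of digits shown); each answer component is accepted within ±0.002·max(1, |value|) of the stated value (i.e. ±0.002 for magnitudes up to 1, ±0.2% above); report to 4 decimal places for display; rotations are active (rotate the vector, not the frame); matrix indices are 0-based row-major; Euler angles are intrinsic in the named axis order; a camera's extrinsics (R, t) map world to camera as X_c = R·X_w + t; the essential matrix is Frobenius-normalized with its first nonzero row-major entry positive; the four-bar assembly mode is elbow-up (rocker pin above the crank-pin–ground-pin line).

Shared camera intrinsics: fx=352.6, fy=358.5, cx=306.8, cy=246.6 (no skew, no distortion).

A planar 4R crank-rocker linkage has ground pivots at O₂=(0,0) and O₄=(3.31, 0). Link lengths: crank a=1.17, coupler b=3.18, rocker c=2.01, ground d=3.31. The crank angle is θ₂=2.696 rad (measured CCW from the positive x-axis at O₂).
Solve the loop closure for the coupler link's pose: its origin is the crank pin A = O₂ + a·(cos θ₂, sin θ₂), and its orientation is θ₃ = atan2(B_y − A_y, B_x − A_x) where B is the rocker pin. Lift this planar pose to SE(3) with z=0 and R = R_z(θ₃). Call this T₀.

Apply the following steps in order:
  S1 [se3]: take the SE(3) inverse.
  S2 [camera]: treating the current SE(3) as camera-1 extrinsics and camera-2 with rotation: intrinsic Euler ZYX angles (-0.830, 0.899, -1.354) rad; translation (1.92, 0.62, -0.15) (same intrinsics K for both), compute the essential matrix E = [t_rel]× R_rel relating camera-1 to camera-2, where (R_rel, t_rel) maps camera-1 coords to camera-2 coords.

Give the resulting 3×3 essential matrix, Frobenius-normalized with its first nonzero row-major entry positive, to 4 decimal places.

matrix = [0.4568 0.2810 0.0007; -0.4679 -0.0920 -0.0480; 0.2490 -0.6210 0.1873]

source (fourbar_fk): coupler pose = R=[0.9503 -0.3114 0.0000; 0.3114 0.9503 0.0000; 0.0000 0.0000 1.0000], t=(-1.0558, 0.5043, 0.0000)
after S1 (invert_se3): R=[0.9503 0.3114 0.0000; -0.3114 0.9503 0.0000; 0.0000 0.0000 1.0000], t=(0.8462, -0.8080, 0.0000)
after S2 (essential): [0.4568 0.2810 0.0007; -0.4679 -0.0920 -0.0480; 0.2490 -0.6210 0.1873]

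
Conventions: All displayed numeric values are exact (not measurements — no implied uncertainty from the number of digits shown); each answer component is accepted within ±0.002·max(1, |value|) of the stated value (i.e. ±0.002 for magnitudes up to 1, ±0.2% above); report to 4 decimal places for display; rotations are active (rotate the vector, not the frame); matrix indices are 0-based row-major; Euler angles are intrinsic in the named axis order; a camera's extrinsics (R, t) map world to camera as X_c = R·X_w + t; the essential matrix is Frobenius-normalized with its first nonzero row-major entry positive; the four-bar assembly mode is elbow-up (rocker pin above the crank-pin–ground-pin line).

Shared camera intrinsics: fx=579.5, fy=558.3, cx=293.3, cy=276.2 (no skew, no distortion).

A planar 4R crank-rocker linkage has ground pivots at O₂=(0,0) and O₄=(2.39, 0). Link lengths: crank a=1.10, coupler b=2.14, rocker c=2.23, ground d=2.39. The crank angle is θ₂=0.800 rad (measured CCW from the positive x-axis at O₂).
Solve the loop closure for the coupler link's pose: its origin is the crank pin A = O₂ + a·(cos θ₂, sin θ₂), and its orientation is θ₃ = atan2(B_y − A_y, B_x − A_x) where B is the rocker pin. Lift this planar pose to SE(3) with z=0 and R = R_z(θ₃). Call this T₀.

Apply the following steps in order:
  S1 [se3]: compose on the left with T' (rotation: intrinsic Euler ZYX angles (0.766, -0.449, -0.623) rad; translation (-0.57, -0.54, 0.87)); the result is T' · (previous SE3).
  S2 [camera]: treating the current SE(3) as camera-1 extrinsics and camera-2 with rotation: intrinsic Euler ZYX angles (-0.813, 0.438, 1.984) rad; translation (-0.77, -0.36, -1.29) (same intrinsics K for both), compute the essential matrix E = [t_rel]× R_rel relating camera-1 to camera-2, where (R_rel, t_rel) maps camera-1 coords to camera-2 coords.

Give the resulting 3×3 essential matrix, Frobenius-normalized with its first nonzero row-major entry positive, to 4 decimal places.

source (fourbar_fk): coupler pose = R=[0.7395 -0.6731 0.0000; 0.6731 0.7395 0.0000; 0.0000 0.0000 1.0000], t=(0.7664, 0.7891, 0.0000)
after S1 (compose_se3): R=[0.2240 -0.7184 -0.6586; 0.9740 0.1423 0.1761; -0.0328 -0.6809 0.7316], t=(-0.3727, 0.5390, 0.7879)
after S2 (essential): [0.2294 -0.5672 -0.1901; -0.5301 -0.3807 0.0940; -0.3473 0.1234 0.1376]

matrix = [0.2294 -0.5672 -0.1901; -0.5301 -0.3807 0.0940; -0.3473 0.1234 0.1376]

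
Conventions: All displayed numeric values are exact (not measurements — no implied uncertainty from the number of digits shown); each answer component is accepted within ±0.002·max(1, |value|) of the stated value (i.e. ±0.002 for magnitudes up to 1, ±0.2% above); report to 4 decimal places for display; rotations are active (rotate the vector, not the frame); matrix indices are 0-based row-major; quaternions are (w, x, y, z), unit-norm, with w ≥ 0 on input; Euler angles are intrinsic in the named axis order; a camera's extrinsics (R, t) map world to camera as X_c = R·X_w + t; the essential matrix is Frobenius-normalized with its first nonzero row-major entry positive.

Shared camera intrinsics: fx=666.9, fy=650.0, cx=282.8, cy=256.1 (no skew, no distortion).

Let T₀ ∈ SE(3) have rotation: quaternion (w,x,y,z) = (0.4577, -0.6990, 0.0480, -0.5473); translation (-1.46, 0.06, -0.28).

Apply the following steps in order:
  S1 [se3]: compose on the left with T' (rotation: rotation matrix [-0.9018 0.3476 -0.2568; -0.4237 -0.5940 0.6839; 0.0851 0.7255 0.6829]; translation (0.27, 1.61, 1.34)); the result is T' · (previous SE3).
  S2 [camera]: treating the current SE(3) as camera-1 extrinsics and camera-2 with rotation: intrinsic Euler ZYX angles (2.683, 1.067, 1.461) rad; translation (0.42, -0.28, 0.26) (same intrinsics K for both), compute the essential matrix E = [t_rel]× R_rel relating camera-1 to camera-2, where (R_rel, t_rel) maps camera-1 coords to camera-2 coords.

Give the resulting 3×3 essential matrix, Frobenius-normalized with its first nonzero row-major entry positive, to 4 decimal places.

after S1 (compose_se3): R=[-0.7401 -0.4138 -0.5302; 0.6628 -0.3150 -0.6793; 0.1141 -0.8541 0.5074], t=(1.6794, 2.0015, 1.0680)
after S2 (essential): [0.5551 -0.1448 -0.3610; 0.2920 -0.2704 0.2679; -0.0917 0.2557 -0.4864]

matrix = [0.5551 -0.1448 -0.3610; 0.2920 -0.2704 0.2679; -0.0917 0.2557 -0.4864]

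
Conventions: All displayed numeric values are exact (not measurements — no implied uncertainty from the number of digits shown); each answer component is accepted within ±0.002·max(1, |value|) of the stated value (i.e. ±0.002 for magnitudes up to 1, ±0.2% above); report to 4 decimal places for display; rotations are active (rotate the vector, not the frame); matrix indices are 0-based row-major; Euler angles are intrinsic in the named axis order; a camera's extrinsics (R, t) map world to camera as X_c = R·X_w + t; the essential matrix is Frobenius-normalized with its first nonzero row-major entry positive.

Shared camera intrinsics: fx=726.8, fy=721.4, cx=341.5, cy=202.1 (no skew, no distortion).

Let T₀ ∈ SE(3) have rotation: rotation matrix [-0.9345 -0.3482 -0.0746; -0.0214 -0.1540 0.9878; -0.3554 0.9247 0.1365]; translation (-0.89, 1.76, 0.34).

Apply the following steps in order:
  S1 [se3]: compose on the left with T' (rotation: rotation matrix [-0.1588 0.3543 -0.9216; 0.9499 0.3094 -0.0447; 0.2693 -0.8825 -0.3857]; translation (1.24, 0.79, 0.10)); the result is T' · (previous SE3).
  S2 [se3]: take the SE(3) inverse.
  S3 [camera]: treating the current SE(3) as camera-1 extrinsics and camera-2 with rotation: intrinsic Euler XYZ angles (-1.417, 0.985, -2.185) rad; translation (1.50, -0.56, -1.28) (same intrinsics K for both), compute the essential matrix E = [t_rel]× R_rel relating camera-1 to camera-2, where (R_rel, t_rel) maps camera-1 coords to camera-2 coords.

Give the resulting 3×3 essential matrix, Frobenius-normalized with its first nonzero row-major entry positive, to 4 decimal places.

matrix = [0.1064 -0.6731 0.0723; 0.0882 0.1947 0.0653; 0.5558 0.0949 0.4032]

after S1 (compose_se3): R=[0.4683 -0.8514 0.2361; -0.8784 -0.4197 0.2287; -0.0957 -0.3145 -0.9444], t=(1.6916, 0.4740, -1.8239)
after S2 (invert_se3): R=[0.4683 -0.8784 -0.0957; -0.8514 -0.4197 -0.3145; 0.2361 0.2287 -0.9444], t=(-0.5504, 1.0656, -2.2303)
after S3 (essential): [0.1064 -0.6731 0.0723; 0.0882 0.1947 0.0653; 0.5558 0.0949 0.4032]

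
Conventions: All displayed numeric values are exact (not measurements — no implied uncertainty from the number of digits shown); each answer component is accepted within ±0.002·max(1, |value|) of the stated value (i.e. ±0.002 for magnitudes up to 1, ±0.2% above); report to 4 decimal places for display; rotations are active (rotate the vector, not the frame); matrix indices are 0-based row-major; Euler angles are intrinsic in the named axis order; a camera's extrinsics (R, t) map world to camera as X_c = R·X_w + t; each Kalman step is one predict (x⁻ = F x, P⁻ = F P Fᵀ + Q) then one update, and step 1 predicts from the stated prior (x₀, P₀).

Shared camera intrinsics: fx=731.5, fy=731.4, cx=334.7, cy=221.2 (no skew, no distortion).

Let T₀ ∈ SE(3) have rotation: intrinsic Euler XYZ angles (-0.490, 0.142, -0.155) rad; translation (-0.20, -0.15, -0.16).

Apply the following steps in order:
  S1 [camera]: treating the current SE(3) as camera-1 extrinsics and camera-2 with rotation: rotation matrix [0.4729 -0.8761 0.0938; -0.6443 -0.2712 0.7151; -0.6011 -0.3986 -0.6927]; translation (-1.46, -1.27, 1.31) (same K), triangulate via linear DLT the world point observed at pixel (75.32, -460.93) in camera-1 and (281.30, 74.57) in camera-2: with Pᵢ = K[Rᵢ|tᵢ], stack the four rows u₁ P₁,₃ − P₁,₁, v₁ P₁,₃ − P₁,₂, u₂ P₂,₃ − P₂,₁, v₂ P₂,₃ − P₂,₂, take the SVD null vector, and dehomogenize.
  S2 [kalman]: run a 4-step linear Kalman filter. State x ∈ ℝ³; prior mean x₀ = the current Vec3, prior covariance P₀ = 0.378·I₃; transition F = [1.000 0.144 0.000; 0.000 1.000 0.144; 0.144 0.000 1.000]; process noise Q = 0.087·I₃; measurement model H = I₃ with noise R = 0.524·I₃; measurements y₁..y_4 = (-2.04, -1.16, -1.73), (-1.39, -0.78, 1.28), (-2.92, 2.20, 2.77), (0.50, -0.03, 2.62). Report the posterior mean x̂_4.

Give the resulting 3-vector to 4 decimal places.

after S1 (triangulate): (-0.0921, -1.5174, 0.7014)
after S2 (kf_track): (-0.9032, 0.3239, 1.4894)

result = (-0.9032, 0.3239, 1.4894)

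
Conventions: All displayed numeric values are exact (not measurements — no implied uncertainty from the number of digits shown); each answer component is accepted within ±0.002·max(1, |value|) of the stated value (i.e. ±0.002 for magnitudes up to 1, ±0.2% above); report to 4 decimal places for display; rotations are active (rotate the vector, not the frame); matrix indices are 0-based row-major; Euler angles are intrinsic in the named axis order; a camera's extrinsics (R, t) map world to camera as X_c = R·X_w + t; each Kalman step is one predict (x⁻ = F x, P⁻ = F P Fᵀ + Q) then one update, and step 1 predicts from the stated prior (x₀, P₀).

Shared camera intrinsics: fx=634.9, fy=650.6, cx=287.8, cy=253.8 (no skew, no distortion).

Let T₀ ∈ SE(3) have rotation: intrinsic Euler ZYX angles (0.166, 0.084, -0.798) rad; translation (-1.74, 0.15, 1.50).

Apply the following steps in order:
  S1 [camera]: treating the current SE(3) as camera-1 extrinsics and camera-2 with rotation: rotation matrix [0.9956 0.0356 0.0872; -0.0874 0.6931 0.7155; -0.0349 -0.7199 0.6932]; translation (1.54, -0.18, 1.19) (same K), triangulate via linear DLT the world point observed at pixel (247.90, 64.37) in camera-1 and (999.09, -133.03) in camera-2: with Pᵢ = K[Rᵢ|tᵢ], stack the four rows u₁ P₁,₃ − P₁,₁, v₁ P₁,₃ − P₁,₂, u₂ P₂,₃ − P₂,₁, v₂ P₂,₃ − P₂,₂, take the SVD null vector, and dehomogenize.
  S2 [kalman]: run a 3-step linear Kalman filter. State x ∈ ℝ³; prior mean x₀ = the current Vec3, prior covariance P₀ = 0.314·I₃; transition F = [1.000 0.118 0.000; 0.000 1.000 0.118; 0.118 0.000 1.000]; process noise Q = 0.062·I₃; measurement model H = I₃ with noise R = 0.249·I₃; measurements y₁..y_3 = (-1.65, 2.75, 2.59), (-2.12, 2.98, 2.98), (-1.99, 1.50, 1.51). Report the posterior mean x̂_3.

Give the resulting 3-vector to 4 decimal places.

after S1 (triangulate): (1.2877, -1.7691, 0.0716)
after S2 (kf_track): (-1.3455, 1.8853, 1.8211)

result = (-1.3455, 1.8853, 1.8211)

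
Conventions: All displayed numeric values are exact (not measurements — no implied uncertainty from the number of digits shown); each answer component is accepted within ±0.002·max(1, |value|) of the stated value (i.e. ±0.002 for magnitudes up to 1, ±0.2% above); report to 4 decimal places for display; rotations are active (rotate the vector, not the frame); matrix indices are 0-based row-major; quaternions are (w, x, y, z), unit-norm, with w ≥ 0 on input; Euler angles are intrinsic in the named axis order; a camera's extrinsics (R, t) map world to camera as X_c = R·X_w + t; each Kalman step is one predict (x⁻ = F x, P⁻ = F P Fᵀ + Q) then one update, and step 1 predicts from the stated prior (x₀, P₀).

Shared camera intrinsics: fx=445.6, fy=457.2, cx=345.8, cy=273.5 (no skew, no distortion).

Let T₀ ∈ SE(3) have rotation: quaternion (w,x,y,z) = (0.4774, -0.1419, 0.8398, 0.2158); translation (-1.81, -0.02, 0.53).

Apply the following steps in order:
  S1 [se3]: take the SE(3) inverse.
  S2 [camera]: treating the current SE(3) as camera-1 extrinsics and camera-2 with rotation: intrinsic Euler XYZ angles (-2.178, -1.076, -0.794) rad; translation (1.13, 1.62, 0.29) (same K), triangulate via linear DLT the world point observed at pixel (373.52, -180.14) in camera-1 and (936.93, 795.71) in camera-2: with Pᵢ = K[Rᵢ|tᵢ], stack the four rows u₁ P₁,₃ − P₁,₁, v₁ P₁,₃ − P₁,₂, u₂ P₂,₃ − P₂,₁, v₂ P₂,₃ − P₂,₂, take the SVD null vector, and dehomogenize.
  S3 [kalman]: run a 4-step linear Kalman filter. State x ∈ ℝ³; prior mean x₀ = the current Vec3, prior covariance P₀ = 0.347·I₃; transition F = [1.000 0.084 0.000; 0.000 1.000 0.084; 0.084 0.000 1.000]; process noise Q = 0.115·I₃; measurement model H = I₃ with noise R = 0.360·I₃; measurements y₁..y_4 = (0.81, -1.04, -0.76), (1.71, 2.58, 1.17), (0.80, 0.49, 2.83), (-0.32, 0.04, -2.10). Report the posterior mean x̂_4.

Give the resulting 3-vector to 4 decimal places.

result = (0.4680, 0.3586, -0.1019)

after S1 (invert_se3): R=[-0.5038 -0.0323 -0.8632; -0.4444 0.8666 0.2270; 0.7407 0.4980 -0.4510], t=(-0.4551, -0.9074, 1.5896)
after S2 (triangulate): (0.9110, -0.8806, -1.1966)
after S3 (kf_track): (0.4680, 0.3586, -0.1019)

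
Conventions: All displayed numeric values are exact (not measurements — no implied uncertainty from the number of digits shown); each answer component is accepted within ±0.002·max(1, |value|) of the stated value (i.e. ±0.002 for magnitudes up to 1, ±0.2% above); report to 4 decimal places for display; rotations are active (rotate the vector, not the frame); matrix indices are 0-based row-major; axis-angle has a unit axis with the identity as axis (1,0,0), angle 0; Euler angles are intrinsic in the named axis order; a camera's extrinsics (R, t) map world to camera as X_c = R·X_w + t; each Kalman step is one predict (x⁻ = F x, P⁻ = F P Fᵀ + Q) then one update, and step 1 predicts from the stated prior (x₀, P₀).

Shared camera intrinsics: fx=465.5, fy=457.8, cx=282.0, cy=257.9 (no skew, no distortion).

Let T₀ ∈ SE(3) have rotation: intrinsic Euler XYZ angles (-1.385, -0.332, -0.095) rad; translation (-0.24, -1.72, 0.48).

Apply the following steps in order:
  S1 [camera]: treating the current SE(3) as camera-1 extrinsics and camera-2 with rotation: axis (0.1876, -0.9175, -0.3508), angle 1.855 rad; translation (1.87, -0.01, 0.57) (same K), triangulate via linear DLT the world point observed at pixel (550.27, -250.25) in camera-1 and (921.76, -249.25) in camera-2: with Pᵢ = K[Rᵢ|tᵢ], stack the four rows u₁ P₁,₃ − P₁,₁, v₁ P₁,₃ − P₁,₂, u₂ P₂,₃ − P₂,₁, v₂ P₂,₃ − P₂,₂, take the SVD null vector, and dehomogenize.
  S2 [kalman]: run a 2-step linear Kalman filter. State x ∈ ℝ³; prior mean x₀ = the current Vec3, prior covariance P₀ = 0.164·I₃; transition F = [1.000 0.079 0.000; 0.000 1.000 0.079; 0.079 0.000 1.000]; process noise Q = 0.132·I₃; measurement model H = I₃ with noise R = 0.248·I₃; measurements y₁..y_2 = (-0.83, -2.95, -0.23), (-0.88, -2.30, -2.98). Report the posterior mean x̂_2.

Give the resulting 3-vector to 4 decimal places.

after S1 (triangulate): (1.1521, -0.6882, 0.0433)
after S2 (kf_track): (-0.5603, -2.1765, -1.6114)

result = (-0.5603, -2.1765, -1.6114)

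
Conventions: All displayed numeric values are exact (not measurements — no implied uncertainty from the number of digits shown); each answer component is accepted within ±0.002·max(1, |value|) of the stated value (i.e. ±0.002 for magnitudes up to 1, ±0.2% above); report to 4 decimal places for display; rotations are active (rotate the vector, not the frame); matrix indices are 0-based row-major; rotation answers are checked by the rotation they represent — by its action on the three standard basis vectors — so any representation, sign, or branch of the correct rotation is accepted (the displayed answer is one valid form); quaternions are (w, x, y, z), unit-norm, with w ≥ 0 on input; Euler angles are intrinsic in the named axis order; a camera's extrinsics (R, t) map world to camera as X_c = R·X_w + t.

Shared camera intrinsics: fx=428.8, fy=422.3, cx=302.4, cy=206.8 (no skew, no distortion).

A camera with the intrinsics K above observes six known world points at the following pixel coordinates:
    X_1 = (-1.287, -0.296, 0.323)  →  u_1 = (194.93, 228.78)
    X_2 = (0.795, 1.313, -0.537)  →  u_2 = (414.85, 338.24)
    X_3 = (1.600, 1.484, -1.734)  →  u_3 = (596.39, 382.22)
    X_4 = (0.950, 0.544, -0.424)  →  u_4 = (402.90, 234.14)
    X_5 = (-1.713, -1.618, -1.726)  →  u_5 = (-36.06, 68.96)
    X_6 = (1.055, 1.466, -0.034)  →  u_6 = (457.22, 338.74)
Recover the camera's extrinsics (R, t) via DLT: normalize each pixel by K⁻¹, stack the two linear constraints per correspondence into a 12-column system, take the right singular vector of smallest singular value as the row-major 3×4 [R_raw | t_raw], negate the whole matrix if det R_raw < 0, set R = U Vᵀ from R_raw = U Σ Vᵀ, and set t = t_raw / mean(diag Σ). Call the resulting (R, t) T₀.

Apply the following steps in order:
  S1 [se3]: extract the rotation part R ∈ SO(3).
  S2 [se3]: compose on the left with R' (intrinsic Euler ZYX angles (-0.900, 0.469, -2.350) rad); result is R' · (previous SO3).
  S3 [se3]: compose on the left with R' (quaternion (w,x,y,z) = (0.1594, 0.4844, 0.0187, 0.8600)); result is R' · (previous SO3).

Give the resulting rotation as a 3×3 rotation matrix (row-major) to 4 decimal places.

rotation (matrix) = ((-0.1398, -0.0561, -0.9886), (0.9147, 0.3751, -0.1507), (0.3792, -0.9253, -0.0011))

source (pnp_recover): camera pose = R=[0.9039 0.2742 0.3285; -0.3278 0.9371 0.1197; -0.2750 -0.2159 0.9369], t=(-0.0800, 0.0700, 4.1402)
after S1 (rot_of_se3): [0.9039 0.2742 0.3285; -0.3278 0.9371 0.1197; -0.2750 -0.2159 0.9369]
after S2 (compose_so3): [0.6482 -0.6289 0.4295; -0.7610 -0.5140 0.3958; -0.0282 -0.5834 -0.8117]
after S3 (compose_so3): [-0.1398 -0.0561 -0.9886; 0.9147 0.3751 -0.1507; 0.3792 -0.9253 -0.0011]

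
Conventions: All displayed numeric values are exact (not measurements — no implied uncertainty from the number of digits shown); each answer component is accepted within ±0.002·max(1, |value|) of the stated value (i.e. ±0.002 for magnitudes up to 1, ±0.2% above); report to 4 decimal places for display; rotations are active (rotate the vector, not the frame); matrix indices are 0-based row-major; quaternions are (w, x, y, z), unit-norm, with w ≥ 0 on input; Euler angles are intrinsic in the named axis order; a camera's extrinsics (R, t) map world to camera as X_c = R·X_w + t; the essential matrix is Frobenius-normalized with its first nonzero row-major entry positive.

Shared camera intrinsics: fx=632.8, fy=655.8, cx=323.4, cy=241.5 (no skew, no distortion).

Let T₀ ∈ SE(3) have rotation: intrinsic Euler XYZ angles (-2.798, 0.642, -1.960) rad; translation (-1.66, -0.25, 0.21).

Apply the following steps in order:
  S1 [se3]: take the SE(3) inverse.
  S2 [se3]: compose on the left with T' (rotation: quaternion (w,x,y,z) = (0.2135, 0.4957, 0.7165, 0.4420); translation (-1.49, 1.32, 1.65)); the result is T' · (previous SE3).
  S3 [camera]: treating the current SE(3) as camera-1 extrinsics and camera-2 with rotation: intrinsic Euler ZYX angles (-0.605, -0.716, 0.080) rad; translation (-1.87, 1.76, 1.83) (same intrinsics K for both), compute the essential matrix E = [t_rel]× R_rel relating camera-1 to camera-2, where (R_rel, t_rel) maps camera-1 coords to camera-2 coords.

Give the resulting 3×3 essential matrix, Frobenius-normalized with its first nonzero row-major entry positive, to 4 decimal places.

matrix = [0.0045 -0.0086 -0.0077; 0.3085 -0.0013 0.6363; 0.4149 -0.5356 -0.2022]

after S1 (invert_se3): R=[-0.3039 0.9477 0.0977; 0.7410 0.1706 0.6495; 0.5988 0.2698 -0.7541], t=(-0.2881, 1.1363, 1.2198)
after S2 (compose_se3): R=[0.9589 -0.1058 -0.2632; 0.0666 0.9859 -0.1536; 0.2757 0.1297 0.9524], t=(0.1306, 1.7093, 1.9401)
after S3 (essential): [0.0045 -0.0086 -0.0077; 0.3085 -0.0013 0.6363; 0.4149 -0.5356 -0.2022]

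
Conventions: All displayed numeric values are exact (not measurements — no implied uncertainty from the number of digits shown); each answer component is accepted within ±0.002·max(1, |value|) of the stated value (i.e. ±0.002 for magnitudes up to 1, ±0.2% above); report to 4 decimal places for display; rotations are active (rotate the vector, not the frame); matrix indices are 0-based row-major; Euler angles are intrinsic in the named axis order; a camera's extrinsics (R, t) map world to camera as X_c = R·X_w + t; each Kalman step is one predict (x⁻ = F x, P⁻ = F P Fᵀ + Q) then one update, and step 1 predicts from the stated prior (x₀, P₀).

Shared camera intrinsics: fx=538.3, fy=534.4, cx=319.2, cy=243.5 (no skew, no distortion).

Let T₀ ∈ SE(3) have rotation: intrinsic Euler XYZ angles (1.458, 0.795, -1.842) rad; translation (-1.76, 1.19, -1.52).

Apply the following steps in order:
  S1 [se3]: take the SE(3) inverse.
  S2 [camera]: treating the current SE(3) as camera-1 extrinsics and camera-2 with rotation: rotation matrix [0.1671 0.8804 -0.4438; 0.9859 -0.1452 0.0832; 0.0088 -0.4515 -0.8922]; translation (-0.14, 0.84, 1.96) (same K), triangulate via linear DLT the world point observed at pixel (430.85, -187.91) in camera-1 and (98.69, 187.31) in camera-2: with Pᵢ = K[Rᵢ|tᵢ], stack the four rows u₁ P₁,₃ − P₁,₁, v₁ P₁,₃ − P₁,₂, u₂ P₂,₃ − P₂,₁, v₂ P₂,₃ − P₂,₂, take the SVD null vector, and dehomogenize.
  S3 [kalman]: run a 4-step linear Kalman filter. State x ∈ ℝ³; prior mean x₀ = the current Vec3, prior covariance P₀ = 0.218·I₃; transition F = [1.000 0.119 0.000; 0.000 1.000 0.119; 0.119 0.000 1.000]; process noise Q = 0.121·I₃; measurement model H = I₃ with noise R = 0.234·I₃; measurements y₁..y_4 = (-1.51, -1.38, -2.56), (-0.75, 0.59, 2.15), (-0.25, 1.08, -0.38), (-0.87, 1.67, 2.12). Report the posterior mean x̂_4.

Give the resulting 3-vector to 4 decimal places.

result = (-0.6836, 1.0452, 0.9924)

after S1 (invert_se3): R=[-0.1876 -0.2985 -0.9358; 0.6747 0.6532 -0.3436; 0.7139 -0.6958 0.0788], t=(-1.3974, -0.1122, 2.2043)
after S2 (triangulate): (-1.4455, -1.9119, -1.1287)
after S3 (kf_track): (-0.6836, 1.0452, 0.9924)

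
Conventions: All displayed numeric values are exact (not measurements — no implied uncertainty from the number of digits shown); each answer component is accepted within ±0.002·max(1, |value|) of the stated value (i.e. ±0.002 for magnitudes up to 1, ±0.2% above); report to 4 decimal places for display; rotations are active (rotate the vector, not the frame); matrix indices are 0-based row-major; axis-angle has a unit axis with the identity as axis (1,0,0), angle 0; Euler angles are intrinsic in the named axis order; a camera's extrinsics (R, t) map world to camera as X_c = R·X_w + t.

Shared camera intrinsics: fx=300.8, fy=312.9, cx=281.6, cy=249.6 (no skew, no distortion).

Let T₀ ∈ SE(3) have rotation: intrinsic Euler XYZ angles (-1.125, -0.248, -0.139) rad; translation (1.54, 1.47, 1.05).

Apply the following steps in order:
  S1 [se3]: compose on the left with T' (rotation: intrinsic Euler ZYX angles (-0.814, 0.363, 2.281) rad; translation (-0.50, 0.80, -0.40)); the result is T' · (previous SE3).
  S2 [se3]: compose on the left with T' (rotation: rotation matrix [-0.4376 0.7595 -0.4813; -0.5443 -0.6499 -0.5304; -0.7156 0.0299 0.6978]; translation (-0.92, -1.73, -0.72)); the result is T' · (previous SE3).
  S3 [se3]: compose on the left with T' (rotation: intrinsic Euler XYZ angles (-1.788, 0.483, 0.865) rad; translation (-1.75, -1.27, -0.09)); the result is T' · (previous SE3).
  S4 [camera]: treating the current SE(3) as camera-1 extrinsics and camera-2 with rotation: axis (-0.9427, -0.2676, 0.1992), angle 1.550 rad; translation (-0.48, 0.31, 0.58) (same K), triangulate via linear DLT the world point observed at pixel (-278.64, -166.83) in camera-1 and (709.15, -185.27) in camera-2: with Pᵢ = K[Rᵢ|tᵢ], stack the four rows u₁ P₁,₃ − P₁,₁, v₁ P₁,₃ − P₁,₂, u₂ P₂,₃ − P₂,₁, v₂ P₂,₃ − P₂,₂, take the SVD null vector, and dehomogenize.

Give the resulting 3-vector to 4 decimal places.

after S1 (compose_se3): R=[0.4068 0.5781 -0.7073; -0.8362 -0.0762 -0.5432; -0.3679 0.8124 0.4524], t=(-0.6823, -1.5624, -0.5448)
after S2 (compose_se3): R=[-0.6360 -0.7019 -0.3207; 0.5170 -0.6961 0.4981; -0.5728 0.1510 0.8056], t=(-1.5457, -0.0542, -0.6586)
after S3 (compose_se3): R=[-0.9799 0.1361 -0.1458; -0.0978 0.3092 0.9460; 0.1738 0.9412 -0.2896], t=(-2.9072, -1.1425, 1.1226)
after S4 (triangulate): (0.5199, 0.1692, -1.2227)

result = (0.5199, 0.1692, -1.2227)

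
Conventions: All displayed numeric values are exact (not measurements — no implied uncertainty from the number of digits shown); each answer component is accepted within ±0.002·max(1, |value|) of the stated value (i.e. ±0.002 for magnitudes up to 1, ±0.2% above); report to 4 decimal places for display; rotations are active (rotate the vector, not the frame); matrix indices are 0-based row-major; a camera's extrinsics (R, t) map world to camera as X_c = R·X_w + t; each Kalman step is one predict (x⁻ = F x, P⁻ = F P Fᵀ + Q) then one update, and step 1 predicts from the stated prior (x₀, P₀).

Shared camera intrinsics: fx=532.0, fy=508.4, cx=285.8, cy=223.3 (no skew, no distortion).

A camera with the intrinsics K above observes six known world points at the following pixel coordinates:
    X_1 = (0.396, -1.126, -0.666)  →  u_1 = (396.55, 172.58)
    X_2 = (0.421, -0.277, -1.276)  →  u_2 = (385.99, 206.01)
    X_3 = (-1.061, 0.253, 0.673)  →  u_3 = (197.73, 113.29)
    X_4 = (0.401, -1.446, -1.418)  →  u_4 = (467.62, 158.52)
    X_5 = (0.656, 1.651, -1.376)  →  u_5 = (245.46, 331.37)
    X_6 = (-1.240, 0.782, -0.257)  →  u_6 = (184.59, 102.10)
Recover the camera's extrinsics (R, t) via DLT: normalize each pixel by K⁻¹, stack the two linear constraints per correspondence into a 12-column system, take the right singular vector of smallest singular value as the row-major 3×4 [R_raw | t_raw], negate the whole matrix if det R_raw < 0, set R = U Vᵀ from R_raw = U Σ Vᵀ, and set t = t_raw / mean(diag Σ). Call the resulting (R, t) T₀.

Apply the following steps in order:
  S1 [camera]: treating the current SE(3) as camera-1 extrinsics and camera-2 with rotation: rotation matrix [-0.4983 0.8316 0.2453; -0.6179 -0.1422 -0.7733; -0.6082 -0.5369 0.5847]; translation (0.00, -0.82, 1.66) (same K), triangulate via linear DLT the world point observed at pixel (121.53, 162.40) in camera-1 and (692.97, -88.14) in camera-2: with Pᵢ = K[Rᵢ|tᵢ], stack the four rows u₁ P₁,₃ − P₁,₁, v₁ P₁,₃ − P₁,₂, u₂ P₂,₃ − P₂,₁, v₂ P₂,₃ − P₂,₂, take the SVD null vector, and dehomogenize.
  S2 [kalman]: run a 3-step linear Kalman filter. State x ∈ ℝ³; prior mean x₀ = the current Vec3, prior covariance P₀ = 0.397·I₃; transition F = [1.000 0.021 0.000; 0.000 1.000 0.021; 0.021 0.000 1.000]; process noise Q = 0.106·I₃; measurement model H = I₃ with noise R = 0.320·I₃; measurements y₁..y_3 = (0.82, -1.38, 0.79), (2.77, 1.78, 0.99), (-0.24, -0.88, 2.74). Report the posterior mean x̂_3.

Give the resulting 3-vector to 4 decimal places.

source (pnp_recover): camera pose = R=[0.3587 -0.7523 -0.5526; 0.8897 0.4547 -0.0415; 0.2825 -0.4768 0.8324], t=(-0.0801, -0.4802, 6.0409)
after S1 (triangulate): (-0.8472, 1.1871, 1.1487)
after S2 (kf_track): (0.6920, -0.0008, 1.7711)

result = (0.6920, -0.0008, 1.7711)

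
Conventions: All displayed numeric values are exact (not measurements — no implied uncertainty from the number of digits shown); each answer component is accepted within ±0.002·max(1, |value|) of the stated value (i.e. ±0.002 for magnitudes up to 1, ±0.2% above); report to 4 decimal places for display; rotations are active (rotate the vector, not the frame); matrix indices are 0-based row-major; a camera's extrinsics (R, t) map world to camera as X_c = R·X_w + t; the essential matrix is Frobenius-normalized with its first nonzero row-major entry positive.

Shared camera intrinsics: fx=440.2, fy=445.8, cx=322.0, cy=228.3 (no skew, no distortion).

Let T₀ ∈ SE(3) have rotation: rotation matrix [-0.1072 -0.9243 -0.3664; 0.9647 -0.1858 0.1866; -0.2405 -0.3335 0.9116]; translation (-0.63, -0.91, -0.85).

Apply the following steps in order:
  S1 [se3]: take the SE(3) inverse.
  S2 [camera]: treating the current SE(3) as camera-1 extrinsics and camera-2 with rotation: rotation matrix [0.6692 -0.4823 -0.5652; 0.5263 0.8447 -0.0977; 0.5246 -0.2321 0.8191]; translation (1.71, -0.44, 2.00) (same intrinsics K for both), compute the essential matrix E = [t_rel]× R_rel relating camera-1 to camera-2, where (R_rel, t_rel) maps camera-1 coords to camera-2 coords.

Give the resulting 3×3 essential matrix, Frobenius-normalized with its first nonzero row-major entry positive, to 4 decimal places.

after S1 (invert_se3): R=[-0.1072 0.9647 -0.2405; -0.9243 -0.1858 -0.3335; -0.3664 0.1866 0.9116], t=(0.6059, -1.0348, 0.7138)
after S2 (essential): [0.0563 -0.4306 0.1458; -0.1411 -0.2867 0.5211; -0.2786 0.4500 0.3693]

matrix = [0.0563 -0.4306 0.1458; -0.1411 -0.2867 0.5211; -0.2786 0.4500 0.3693]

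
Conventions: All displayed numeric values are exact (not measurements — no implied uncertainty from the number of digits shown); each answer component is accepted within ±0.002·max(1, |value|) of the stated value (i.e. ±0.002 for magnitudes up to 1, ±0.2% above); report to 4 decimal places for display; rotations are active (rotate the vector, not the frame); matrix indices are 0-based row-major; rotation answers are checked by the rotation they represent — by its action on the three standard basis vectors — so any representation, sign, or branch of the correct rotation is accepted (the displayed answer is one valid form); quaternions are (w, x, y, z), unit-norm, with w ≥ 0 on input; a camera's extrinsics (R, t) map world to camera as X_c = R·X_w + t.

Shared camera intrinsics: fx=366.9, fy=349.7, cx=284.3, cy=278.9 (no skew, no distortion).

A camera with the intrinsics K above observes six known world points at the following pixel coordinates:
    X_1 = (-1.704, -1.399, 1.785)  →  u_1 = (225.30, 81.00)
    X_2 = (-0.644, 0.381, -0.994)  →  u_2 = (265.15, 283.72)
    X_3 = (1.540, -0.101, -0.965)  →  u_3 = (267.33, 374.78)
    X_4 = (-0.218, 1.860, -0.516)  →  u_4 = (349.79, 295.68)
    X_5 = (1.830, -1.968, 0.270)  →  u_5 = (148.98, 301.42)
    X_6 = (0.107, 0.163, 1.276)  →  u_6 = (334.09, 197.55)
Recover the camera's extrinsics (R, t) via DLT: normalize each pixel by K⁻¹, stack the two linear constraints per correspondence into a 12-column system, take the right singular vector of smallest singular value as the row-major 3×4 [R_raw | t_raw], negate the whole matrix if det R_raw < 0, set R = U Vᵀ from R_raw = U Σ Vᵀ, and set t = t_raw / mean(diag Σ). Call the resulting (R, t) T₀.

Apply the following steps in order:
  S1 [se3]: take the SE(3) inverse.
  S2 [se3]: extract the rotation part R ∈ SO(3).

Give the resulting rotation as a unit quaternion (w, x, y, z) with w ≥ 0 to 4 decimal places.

source (pnp_recover): camera pose = R=[0.2404 0.8561 0.4574; 0.6333 0.2188 -0.7424; -0.7356 0.4682 -0.4896], t=(-0.0700, -0.3201, 5.6302)
after S1 (invert_se3): R=[0.2404 0.6333 -0.7356; 0.8561 0.2188 0.4682; 0.4574 -0.7424 -0.4896], t=(4.3612, -2.5059, 2.5508)
after S2 (rot_of_se3): [0.2404 0.6333 -0.7356; 0.8561 0.2188 0.4682; 0.4574 -0.7424 -0.4896]

rotation (quat) = (0.4923, -0.6147, -0.6058, 0.1132)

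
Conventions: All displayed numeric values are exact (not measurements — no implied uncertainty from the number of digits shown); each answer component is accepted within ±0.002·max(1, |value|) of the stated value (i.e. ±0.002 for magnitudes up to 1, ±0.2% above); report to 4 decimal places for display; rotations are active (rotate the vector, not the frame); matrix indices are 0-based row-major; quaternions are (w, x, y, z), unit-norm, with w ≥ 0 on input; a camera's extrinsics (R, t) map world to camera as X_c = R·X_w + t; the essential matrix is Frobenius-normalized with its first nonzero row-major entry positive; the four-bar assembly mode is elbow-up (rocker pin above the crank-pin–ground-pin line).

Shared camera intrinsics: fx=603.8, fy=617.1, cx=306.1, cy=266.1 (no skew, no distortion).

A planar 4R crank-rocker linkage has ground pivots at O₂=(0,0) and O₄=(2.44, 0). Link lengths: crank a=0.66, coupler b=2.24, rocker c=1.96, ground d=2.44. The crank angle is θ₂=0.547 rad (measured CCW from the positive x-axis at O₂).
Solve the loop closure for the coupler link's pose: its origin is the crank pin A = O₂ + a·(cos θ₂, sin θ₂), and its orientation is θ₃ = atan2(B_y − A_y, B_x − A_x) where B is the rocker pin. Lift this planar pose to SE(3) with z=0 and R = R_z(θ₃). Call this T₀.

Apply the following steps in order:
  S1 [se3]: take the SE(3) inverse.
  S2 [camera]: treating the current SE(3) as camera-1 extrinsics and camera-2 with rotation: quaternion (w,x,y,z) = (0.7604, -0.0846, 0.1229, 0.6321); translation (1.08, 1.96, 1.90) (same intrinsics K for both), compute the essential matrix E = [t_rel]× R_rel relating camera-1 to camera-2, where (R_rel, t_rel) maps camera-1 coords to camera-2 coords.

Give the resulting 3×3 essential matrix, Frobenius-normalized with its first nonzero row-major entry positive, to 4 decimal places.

source (fourbar_fk): coupler pose = R=[0.7029 -0.7113 0.0000; 0.7113 0.7029 0.0000; 0.0000 0.0000 1.0000], t=(0.5637, 0.3433, 0.0000)
after S1 (invert_se3): R=[0.7029 0.7113 0.0000; -0.7113 0.7029 -0.0000; 0.0000 0.0000 1.0000], t=(-0.6404, 0.1597, 0.0000)
after S2 (essential): [0.4111 -0.3353 -0.4293; 0.1879 0.3545 0.1462; -0.4731 -0.3579 -0.0075]

matrix = [0.4111 -0.3353 -0.4293; 0.1879 0.3545 0.1462; -0.4731 -0.3579 -0.0075]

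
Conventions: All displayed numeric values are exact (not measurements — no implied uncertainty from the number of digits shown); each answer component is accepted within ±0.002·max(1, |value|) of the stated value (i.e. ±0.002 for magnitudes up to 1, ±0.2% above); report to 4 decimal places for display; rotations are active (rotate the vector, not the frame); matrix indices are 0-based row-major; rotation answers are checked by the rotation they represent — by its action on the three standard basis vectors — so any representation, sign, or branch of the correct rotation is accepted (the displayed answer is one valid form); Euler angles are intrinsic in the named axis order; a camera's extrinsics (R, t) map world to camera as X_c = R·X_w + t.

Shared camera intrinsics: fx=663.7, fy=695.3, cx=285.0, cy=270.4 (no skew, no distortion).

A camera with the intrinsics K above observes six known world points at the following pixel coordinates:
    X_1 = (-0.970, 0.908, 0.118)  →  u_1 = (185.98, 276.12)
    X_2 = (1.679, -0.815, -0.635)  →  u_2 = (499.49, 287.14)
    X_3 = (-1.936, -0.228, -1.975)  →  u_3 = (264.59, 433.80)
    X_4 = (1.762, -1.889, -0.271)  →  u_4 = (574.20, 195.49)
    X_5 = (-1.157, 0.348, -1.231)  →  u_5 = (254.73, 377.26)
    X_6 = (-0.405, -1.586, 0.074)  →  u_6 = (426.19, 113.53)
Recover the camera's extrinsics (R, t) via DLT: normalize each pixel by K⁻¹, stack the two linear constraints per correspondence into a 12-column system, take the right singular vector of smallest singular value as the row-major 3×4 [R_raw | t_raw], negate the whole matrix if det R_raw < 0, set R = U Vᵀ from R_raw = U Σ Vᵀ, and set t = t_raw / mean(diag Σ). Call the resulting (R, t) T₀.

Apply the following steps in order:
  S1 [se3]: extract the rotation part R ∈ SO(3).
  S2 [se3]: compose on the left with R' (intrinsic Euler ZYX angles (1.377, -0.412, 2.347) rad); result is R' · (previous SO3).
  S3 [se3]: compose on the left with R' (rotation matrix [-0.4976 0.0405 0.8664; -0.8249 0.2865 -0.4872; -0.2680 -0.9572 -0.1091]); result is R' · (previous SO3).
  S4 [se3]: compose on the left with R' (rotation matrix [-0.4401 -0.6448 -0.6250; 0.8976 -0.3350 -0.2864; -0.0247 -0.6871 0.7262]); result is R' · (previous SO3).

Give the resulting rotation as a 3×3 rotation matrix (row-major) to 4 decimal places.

source (pnp_recover): camera pose = R=[0.6628 -0.6753 -0.3235; 0.1817 0.5642 -0.8054; 0.7264 0.4750 0.4967], t=(0.3700, -0.1900, 6.4103)
after S1 (rot_of_se3): [0.6628 -0.6753 -0.3235; 0.1817 0.5642 -0.8054; 0.7264 0.4750 0.4967]
after S2 (compose_so3): [0.7798 0.5959 -0.1918; 0.6206 -0.7761 0.1121; -0.0821 -0.2065 -0.9750]
after S3 (compose_so3): [-0.4340 -0.5069 -0.7448; -0.4255 -0.6134 0.6654; -0.7941 0.6057 0.0505]
after S4 (compose_so3): [0.9616 0.2400 -0.1329; -0.0196 -0.4230 -0.9059; -0.2736 0.8738 -0.4021]

rotation (matrix) = ((0.9616, 0.2400, -0.1329), (-0.0196, -0.4230, -0.9059), (-0.2736, 0.8738, -0.4021))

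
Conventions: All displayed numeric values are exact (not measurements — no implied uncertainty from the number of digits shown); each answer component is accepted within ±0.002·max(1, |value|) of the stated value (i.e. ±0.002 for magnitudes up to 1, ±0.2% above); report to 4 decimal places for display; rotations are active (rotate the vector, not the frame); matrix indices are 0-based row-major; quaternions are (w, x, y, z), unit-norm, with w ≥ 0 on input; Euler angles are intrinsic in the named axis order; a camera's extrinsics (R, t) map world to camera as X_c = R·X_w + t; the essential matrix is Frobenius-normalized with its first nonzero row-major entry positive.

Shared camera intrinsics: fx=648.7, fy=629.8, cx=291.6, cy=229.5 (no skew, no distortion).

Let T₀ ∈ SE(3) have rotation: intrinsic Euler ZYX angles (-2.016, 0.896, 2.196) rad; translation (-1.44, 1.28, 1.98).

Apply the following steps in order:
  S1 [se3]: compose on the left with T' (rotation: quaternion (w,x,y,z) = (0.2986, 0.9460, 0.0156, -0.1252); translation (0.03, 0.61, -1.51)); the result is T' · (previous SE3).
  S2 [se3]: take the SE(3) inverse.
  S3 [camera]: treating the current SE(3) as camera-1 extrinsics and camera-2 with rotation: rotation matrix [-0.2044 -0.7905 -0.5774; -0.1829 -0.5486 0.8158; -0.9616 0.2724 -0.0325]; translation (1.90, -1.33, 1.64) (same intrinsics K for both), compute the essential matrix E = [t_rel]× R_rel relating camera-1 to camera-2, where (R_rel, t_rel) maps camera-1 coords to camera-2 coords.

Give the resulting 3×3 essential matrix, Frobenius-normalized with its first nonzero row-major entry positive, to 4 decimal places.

after S1 (compose_se3): R=[-0.1416 -0.9240 -0.3553; 0.9194 0.0103 -0.3932; 0.3670 -0.3824 0.8480], t=(-1.6812, -1.5023, -2.0022)
after S2 (invert_se3): R=[-0.1416 0.9194 0.3670; -0.9240 0.0103 -0.3824; -0.3553 -0.3932 0.8480], t=(1.8780, -2.3034, 0.5097)
after S3 (essential): [0.0203 0.1508 0.3961; 0.5387 0.3670 0.1553; 0.3068 -0.0066 -0.5262]

matrix = [0.0203 0.1508 0.3961; 0.5387 0.3670 0.1553; 0.3068 -0.0066 -0.5262]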